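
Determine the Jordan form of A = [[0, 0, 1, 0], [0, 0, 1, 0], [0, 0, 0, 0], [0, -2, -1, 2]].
The characteristic polynomial is det(xI - A) = x^3(x - 2), so the eigenvalues are 0 (algebraic multiplicity 3), 2 (algebraic multiplicity 1).

For λ = 0: rank(A) = 2, rank(A^2) = 1. The eigenspace has dimension 4 - 2 = 2, so there are 2 Jordan blocks; the rank sequence gives block sizes [2, 1].

For λ = 2: algebraic multiplicity 1 gives one 1×1 block.

Assembling the blocks gives the Jordan form J above.

J = [[0, 1, 0, 0], [0, 0, 0, 0], [0, 0, 0, 0], [0, 0, 0, 2]]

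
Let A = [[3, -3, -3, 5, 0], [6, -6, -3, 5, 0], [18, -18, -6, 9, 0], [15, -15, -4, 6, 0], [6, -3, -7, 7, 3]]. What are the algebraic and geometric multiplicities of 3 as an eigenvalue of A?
algebraic multiplicity 1, geometric multiplicity 1

The characteristic polynomial is x^3(x - 3)(x + 3), so the factor x - 3 appears with exponent 1: the algebraic multiplicity is 1.

rank(A - 3I) = 4, so the eigenspace has dimension 5 - 4 = 1: the geometric multiplicity is 1.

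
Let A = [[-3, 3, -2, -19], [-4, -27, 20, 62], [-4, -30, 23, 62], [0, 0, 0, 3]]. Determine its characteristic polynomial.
χ_A(x) = (x - 3)^2(x + 5)^2

xI - A = [[x + 3, -3, 2, 19], [4, x + 27, -20, -62], [4, 30, x - 23, -62], [0, 0, 0, x - 3]].

Expanding det(xI - A) along the first row:
det(xI - A) = + (x + 3)·det([[x + 27, -20, -62], [30, x - 23, -62], [0, 0, x - 3]]) - (-3)·det([[4, -20, -62], [4, x - 23, -62], [0, 0, x - 3]]) + (2)·det([[4, x + 27, -62], [4, 30, -62], [0, 0, x - 3]]) - (19)·det([[4, x + 27, -20], [4, 30, x - 23], [0, 0, 0]]).

Evaluating gives χ_A(x) = x^4 + 4x^3 - 26x^2 - 60x + 225 = (x - 3)^2(x + 5)^2.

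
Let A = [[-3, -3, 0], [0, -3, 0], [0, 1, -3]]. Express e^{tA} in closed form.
A has Jordan form J = [[-3, 1, 0], [0, -3, 0], [0, 0, -3]] with A = PJP^{-1}, so e^{tA} = P e^{tJ} P^{-1}.

For a Jordan block J_k(λ), e^{tJ_k(λ)} = e^{λt} · (I + tN + t^2 N^2/2! + ... + t^{k-1} N^{k-1}/(k-1)!) where N is the nilpotent superdiagonal part.

Assembling the blocks and conjugating back gives the entries of e^{tA} as shown above.

e^{tA} = [[e^{-3*t}, -3*t*e^{-3*t}, 0], [0, e^{-3*t}, 0], [0, t*e^{-3*t}, e^{-3*t}]]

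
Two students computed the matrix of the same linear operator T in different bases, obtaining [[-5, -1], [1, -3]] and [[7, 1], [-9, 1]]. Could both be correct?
trace(A) = -8 but trace(B) = 8. The trace is a similarity invariant, so A and B are not similar.

No.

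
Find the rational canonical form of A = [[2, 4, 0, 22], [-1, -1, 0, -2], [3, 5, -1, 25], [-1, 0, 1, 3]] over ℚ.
R = [[0, 0, 0, -6], [1, 0, 0, -4], [0, 1, 0, 2], [0, 0, 1, 3]]

The invariant factors of A (the non-unit diagonal entries of the Smith normal form of xI - A over ℚ[x]) are (x - 3)(x^3 - 2x - 2), each dividing the next. The characteristic polynomial is their product, (x - 3)(x^3 - 2x - 2).

The rational canonical form is the block-diagonal matrix of companion matrices C(f_i):
R = [[0, 0, 0, -6], [1, 0, 0, -4], [0, 1, 0, 2], [0, 0, 1, 3]].

Note the characteristic polynomial does not split into linear factors over ℚ, so A has no Jordan form over ℚ; the rational canonical form exists over any field.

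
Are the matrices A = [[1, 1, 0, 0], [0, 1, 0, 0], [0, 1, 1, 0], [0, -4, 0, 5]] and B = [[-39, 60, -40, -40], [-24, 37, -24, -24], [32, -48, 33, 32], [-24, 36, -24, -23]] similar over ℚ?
No.

Both have characteristic polynomial (x - 5)(x - 1)^3, but the minimal polynomial of A is (x - 5)(x - 1)^2 while the minimal polynomial of B is (x - 5)(x - 1). The minimal polynomial is a similarity invariant, so A and B are not similar.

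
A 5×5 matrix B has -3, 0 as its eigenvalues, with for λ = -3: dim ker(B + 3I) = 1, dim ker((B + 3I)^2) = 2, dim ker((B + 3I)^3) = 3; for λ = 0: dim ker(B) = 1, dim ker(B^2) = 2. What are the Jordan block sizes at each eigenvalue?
λ = -3: successive nullity increments [1, 1, 1] count blocks of size ≥ k; block sizes are [3].
λ = 0: successive nullity increments [1, 1] count blocks of size ≥ k; block sizes are [2].

Jordan blocks: (-3, 3), (0, 2)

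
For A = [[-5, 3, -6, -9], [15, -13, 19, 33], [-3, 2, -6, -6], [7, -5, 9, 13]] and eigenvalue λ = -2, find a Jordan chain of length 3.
v_1 = [[1, -2, 0, -1]]^T, v_2 = [[0, 4, -1, 2]]^T, v_3 = [[0, 3, 0, 1]]^T

We seek v_1 ∈ ker((A + 2I)^3) \ ker((A + 2I)^2), then set v_{i+1} = (A + 2I) v_i.

One such chain is v_1 = [[1, -2, 0, -1]]^T, v_2 = [[0, 4, -1, 2]]^T, v_3 = [[0, 3, 0, 1]]^T. Check: (A + 2I) v_3 = [[0, 0, 0, 0]]^T = 0.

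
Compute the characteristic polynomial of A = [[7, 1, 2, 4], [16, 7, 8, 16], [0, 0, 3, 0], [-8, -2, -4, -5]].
χ_A(x) = (x - 3)^4

xI - A = [[x - 7, -1, -2, -4], [-16, x - 7, -8, -16], [0, 0, x - 3, 0], [8, 2, 4, x + 5]].

Expanding det(xI - A) along the first row:
det(xI - A) = + (x - 7)·det([[x - 7, -8, -16], [0, x - 3, 0], [2, 4, x + 5]]) - (-1)·det([[-16, -8, -16], [0, x - 3, 0], [8, 4, x + 5]]) + (-2)·det([[-16, x - 7, -16], [0, 0, 0], [8, 2, x + 5]]) - (-4)·det([[-16, x - 7, -8], [0, 0, x - 3], [8, 2, 4]]).

Evaluating gives χ_A(x) = x^4 - 12x^3 + 54x^2 - 108x + 81 = (x - 3)^4.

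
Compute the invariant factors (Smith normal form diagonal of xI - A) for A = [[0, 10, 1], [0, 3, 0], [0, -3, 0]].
x^2(x - 3)

The Jordan structure of A has elementary divisors x^2, (x - 3). Arranging the block sizes at each eigenvalue in decreasing order and taking row products gives the invariant factors.

Invariant factors (smallest first, each dividing the next): x^2(x - 3).

Check: the last factor x^2(x - 3) is the minimal polynomial, and the product x^2(x - 3) is the characteristic polynomial.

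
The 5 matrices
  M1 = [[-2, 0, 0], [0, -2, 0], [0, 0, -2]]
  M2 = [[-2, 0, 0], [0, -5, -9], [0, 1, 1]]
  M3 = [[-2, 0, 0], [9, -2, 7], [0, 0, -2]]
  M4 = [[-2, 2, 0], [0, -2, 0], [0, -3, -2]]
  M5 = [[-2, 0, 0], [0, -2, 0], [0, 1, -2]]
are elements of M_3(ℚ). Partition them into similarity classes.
2 classes: {M1}, {M2, M3, M4, M5}

Characteristic polynomials: χ_{M1} = (x + 2)^3, χ_{M2} = (x + 2)^3, χ_{M3} = (x + 2)^3, χ_{M4} = (x + 2)^3, χ_{M5} = (x + 2)^3.

{M1}: invariant factors x + 2, x + 2, x + 2.

{M2, M3, M4, M5}: invariant factors x + 2, (x + 2)^2.

Matrices are similar if and only if their invariant-factor lists agree; the partition into similarity classes is {M1}, {M2, M3, M4, M5}.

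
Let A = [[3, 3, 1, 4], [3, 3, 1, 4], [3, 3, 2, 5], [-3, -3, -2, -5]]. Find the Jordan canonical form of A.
The characteristic polynomial is det(xI - A) = x^3(x - 3), so the eigenvalues are 0 (algebraic multiplicity 3), 3 (algebraic multiplicity 1).

For λ = 0: rank(A) = 2, rank(A^2) = 1. The eigenspace has dimension 4 - 2 = 2, so there are 2 Jordan blocks; the rank sequence gives block sizes [2, 1].

For λ = 3: algebraic multiplicity 1 gives one 1×1 block.

Assembling the blocks gives the Jordan form J above.

J = [[0, 1, 0, 0], [0, 0, 0, 0], [0, 0, 0, 0], [0, 0, 0, 3]]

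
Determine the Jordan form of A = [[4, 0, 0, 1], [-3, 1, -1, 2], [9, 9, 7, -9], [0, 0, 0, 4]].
The characteristic polynomial is det(xI - A) = (x - 4)^4, so the eigenvalues are 4 (algebraic multiplicity 4).

For λ = 4: rank(A - 4I) = 2, rank((A - 4I)^2) = 0. The eigenspace has dimension 4 - 2 = 2, so there are 2 Jordan blocks; the rank sequence gives block sizes [2, 2].

Assembling the blocks gives the Jordan form J above.

J = [[4, 1, 0, 0], [0, 4, 0, 0], [0, 0, 4, 1], [0, 0, 0, 4]]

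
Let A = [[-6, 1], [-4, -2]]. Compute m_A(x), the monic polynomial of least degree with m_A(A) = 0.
m_A(x) = (x + 4)^2

The characteristic polynomial factors as (x + 4)^2. The minimal polynomial is ∏(x - λ)^{k_λ} where k_λ is the size of the largest Jordan block at λ.

For λ = -4: rank(A + 4I) = 1, and the largest Jordan block has size 2 (the smallest k with rank((A + 4I)^k) = rank((A + 4I)^(k+1))).

So m_A(x) = (x + 4)^2.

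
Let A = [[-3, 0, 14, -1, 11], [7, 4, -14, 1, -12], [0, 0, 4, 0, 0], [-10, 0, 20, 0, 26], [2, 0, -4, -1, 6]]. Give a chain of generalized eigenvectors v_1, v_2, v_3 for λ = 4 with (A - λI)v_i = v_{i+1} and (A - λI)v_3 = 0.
We seek v_1 ∈ ker((A - 4I)^3) \ ker((A - 4I)^2), then set v_{i+1} = (A - 4I) v_i.

One such chain is v_1 = [[0, 0, 0, 1, 0]]^T, v_2 = [[-1, 1, 0, -4, -1]]^T, v_3 = [[0, 1, 0, 0, 0]]^T. Check: (A - 4I) v_3 = [[0, 0, 0, 0, 0]]^T = 0.

v_1 = [[0, 0, 0, 1, 0]]^T, v_2 = [[-1, 1, 0, -4, -1]]^T, v_3 = [[0, 1, 0, 0, 0]]^T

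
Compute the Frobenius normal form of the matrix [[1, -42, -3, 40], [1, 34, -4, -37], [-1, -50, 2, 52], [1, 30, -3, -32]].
The invariant factors of A (the non-unit diagonal entries of the Smith normal form of xI - A over ℚ[x]) are (x - 6)(x + 4)(x^2 - 3x + 3), each dividing the next. The characteristic polynomial is their product, (x - 6)(x + 4)(x^2 - 3x + 3).

The rational canonical form is the block-diagonal matrix of companion matrices C(f_i):
R = [[0, 0, 0, 72], [1, 0, 0, -66], [0, 1, 0, 15], [0, 0, 1, 5]].

Note the characteristic polynomial does not split into linear factors over ℚ, so A has no Jordan form over ℚ; the rational canonical form exists over any field.

R = [[0, 0, 0, 72], [1, 0, 0, -66], [0, 1, 0, 15], [0, 0, 1, 5]]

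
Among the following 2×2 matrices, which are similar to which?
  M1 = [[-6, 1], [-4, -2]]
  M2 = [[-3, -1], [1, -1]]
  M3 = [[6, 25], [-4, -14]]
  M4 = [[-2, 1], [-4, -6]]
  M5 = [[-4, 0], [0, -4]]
3 classes: {M1, M3, M4}, {M2}, {M5}

Characteristic polynomials: χ_{M1} = (x + 4)^2, χ_{M2} = (x + 2)^2, χ_{M3} = (x + 4)^2, χ_{M4} = (x + 4)^2, χ_{M5} = (x + 4)^2.

{M1, M3, M4}: invariant factors (x + 4)^2.

{M2}: invariant factors (x + 2)^2.

{M5}: invariant factors x + 4, x + 4.

Matrices are similar if and only if their invariant-factor lists agree; the partition into similarity classes is {M1, M3, M4}, {M2}, {M5}.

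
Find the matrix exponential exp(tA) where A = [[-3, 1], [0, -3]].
A has Jordan form J = [[-3, 1], [0, -3]] with A = PJP^{-1}, so e^{tA} = P e^{tJ} P^{-1}.

For a Jordan block J_k(λ), e^{tJ_k(λ)} = e^{λt} · (I + tN + t^2 N^2/2! + ... + t^{k-1} N^{k-1}/(k-1)!) where N is the nilpotent superdiagonal part.

Assembling the blocks and conjugating back gives the entries of e^{tA} as shown above.

e^{tA} = [[e^{-3*t}, t*e^{-3*t}], [0, e^{-3*t}]]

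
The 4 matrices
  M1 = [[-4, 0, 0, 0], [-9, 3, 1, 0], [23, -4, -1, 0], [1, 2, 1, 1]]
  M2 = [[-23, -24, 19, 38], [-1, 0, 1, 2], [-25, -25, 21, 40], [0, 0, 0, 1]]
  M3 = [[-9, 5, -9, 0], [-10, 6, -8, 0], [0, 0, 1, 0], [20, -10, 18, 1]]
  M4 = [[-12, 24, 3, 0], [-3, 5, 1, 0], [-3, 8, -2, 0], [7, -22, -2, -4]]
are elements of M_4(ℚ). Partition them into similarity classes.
Characteristic polynomials: χ_{M1} = (x - 1)^3(x + 4), χ_{M2} = (x - 1)^3(x + 4), χ_{M3} = (x - 1)^3(x + 4), χ_{M4} = (x + 3)^3(x + 4).

{M1, M2, M3}: invariant factors x - 1, (x - 1)^2(x + 4).

{M4}: invariant factors x + 3, (x + 3)^2(x + 4).

Matrices are similar if and only if their invariant-factor lists agree; the partition into similarity classes is {M1, M2, M3}, {M4}.

2 classes: {M1, M2, M3}, {M4}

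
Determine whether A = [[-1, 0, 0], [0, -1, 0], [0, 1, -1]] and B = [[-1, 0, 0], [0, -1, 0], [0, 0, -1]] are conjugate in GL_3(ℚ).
Both have characteristic polynomial (x + 1)^3, but the minimal polynomial of A is (x + 1)^2 while the minimal polynomial of B is x + 1. The minimal polynomial is a similarity invariant, so A and B are not similar.

No.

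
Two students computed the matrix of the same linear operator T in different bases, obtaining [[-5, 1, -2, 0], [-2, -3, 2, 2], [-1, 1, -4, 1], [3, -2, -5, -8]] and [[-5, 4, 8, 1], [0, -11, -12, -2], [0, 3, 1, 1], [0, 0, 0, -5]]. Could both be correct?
Two matrices over a field are similar if and only if they have the same invariant factors.

Both A and B have characteristic polynomial (x + 5)^4 and minimal polynomial (x + 5)^2. Computing further, both have invariant factors (x + 5)^2, (x + 5)^2. Hence A and B are similar.

Yes.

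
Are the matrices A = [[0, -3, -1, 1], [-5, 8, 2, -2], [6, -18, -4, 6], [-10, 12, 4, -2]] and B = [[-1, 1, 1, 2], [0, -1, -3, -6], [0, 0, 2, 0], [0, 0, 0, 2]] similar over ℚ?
Yes.

Two matrices over a field are similar if and only if they have the same invariant factors.

Both A and B have characteristic polynomial (x - 2)^2(x + 1)^2 and minimal polynomial (x - 2)(x + 1)^2. Computing further, both have invariant factors x - 2, (x - 2)(x + 1)^2. Hence A and B are similar.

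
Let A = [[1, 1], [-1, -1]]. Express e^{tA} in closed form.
e^{tA} = [[t + 1, t], [-t, 1 - t]]

A has Jordan form J = [[0, 1], [0, 0]] with A = PJP^{-1}, so e^{tA} = P e^{tJ} P^{-1}.

For a Jordan block J_k(λ), e^{tJ_k(λ)} = e^{λt} · (I + tN + t^2 N^2/2! + ... + t^{k-1} N^{k-1}/(k-1)!) where N is the nilpotent superdiagonal part.

Assembling the blocks and conjugating back gives the entries of e^{tA} as shown above.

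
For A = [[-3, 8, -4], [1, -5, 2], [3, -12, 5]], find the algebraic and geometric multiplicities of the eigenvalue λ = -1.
algebraic multiplicity 3, geometric multiplicity 2

The characteristic polynomial is (x + 1)^3, so the factor x + 1 appears with exponent 3: the algebraic multiplicity is 3.

rank(A + I) = 1, so the eigenspace has dimension 3 - 1 = 2: the geometric multiplicity is 2.

Since 2 < 3, A is not diagonalizable.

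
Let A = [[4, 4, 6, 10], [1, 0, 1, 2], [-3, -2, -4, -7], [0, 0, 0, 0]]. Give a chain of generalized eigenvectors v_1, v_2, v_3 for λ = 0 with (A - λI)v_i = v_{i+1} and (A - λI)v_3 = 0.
v_1 = [[1, 0, 0, 0]]^T, v_2 = [[4, 1, -3, 0]]^T, v_3 = [[2, 1, -2, 0]]^T

We seek v_1 ∈ ker(A^3) \ ker(A^2), then set v_{i+1} = A v_i.

One such chain is v_1 = [[1, 0, 0, 0]]^T, v_2 = [[4, 1, -3, 0]]^T, v_3 = [[2, 1, -2, 0]]^T. Check: A v_3 = [[0, 0, 0, 0]]^T = 0.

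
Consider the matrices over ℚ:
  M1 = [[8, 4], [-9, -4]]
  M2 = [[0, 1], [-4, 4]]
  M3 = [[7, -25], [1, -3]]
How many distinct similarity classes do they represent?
Characteristic polynomials: χ_{M1} = (x - 2)^2, χ_{M2} = (x - 2)^2, χ_{M3} = (x - 2)^2.

{M1, M2, M3}: invariant factors (x - 2)^2.

Matrices are similar if and only if their invariant-factor lists agree; the partition into similarity classes is {M1, M2, M3}.

1 class: {M1, M2, M3}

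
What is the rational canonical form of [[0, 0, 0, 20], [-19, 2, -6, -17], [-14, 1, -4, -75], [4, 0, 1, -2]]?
R = [[0, 0, 0, 20], [1, 0, 0, 17], [0, 1, 0, 3], [0, 0, 1, -4]]

The invariant factors of A (the non-unit diagonal entries of the Smith normal form of xI - A over ℚ[x]) are (x + 4)(x^3 - 3x - 5), each dividing the next. The characteristic polynomial is their product, (x + 4)(x^3 - 3x - 5).

The rational canonical form is the block-diagonal matrix of companion matrices C(f_i):
R = [[0, 0, 0, 20], [1, 0, 0, 17], [0, 1, 0, 3], [0, 0, 1, -4]].

Note the characteristic polynomial does not split into linear factors over ℚ, so A has no Jordan form over ℚ; the rational canonical form exists over any field.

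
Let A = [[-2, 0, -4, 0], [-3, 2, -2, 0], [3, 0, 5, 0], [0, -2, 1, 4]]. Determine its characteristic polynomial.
χ_A(x) = (x - 4)(x - 2)^2(x - 1)

xI - A = [[x + 2, 0, 4, 0], [3, x - 2, 2, 0], [-3, 0, x - 5, 0], [0, 2, -1, x - 4]].

Expanding det(xI - A) along the first row:
det(xI - A) = + (x + 2)·det([[x - 2, 2, 0], [0, x - 5, 0], [2, -1, x - 4]]) - (0)·det([[3, 2, 0], [-3, x - 5, 0], [0, -1, x - 4]]) + (4)·det([[3, x - 2, 0], [-3, 0, 0], [0, 2, x - 4]]) - (0)·det([[3, x - 2, 2], [-3, 0, x - 5], [0, 2, -1]]).

Evaluating gives χ_A(x) = x^4 - 9x^3 + 28x^2 - 36x + 16 = (x - 4)(x - 2)^2(x - 1).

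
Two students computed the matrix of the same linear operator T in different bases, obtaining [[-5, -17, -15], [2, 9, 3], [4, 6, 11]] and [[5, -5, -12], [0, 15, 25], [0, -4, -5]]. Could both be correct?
Two matrices over a field are similar if and only if they have the same invariant factors.

Both A and B have characteristic polynomial (x - 5)^3 and minimal polynomial (x - 5)^3. Computing further, both have invariant factors (x - 5)^3. Hence A and B are similar.

Yes.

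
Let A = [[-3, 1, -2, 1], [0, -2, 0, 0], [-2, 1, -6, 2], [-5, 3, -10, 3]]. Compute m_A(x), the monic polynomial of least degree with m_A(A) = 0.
The characteristic polynomial factors as (x + 2)^4. The minimal polynomial is ∏(x - λ)^{k_λ} where k_λ is the size of the largest Jordan block at λ.

For λ = -2: rank(A + 2I) = 2, and the largest Jordan block has size 2 (the smallest k with rank((A + 2I)^k) = rank((A + 2I)^(k+1))).

So m_A(x) = (x + 2)^2.

m_A(x) = (x + 2)^2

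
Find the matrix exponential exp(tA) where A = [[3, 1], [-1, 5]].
A has Jordan form J = [[4, 1], [0, 4]] with A = PJP^{-1}, so e^{tA} = P e^{tJ} P^{-1}.

For a Jordan block J_k(λ), e^{tJ_k(λ)} = e^{λt} · (I + tN + t^2 N^2/2! + ... + t^{k-1} N^{k-1}/(k-1)!) where N is the nilpotent superdiagonal part.

Assembling the blocks and conjugating back gives the entries of e^{tA} as shown above.

e^{tA} = [[(1 - t)*e^{4*t}, t*e^{4*t}], [-t*e^{4*t}, (t + 1)*e^{4*t}]]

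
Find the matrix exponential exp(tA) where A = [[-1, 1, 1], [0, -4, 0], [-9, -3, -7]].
e^{tA} = [[(3*t + 1)*e^{-4*t}, t*e^{-4*t}, t*e^{-4*t}], [0, e^{-4*t}, 0], [-9*t*e^{-4*t}, -3*t*e^{-4*t}, (1 - 3*t)*e^{-4*t}]]

A has Jordan form J = [[-4, 1, 0], [0, -4, 0], [0, 0, -4]] with A = PJP^{-1}, so e^{tA} = P e^{tJ} P^{-1}.

For a Jordan block J_k(λ), e^{tJ_k(λ)} = e^{λt} · (I + tN + t^2 N^2/2! + ... + t^{k-1} N^{k-1}/(k-1)!) where N is the nilpotent superdiagonal part.

Assembling the blocks and conjugating back gives the entries of e^{tA} as shown above.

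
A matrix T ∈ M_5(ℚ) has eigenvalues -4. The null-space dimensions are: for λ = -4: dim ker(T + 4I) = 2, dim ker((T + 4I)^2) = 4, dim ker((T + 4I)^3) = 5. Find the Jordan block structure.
Jordan blocks: (-4, 3), (-4, 2)

λ = -4: successive nullity increments [2, 2, 1] count blocks of size ≥ k; block sizes are [3, 2].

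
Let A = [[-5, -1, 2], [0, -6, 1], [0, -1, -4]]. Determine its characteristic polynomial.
χ_A(x) = (x + 5)^3

xI - A = [[x + 5, 1, -2], [0, x + 6, -1], [0, 1, x + 4]].

Expanding det(xI - A) along the first row:
det(xI - A) = + (x + 5)·det([[x + 6, -1], [1, x + 4]]) - (1)·det([[0, -1], [0, x + 4]]) + (-2)·det([[0, x + 6], [0, 1]]).

Evaluating gives χ_A(x) = x^3 + 15x^2 + 75x + 125 = (x + 5)^3.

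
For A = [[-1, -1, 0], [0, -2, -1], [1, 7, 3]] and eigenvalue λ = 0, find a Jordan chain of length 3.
v_1 = [[2, 0, -1]]^T, v_2 = [[-2, 1, -1]]^T, v_3 = [[1, -1, 2]]^T

We seek v_1 ∈ ker(A^3) \ ker(A^2), then set v_{i+1} = A v_i.

One such chain is v_1 = [[2, 0, -1]]^T, v_2 = [[-2, 1, -1]]^T, v_3 = [[1, -1, 2]]^T. Check: A v_3 = [[0, 0, 0]]^T = 0.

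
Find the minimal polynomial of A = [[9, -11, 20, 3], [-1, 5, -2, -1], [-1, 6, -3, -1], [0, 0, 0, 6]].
The characteristic polynomial factors as (x - 6)^3(x + 1). The minimal polynomial is ∏(x - λ)^{k_λ} where k_λ is the size of the largest Jordan block at λ.

For λ = -1: rank(A + I) = 3, and the largest Jordan block has size 1 (the smallest k with rank((A + I)^k) = rank((A + I)^(k+1))).
For λ = 6: rank(A - 6I) = 2, and the largest Jordan block has size 2 (the smallest k with rank((A - 6I)^k) = rank((A - 6I)^(k+1))).

So m_A(x) = (x - 6)^2(x + 1).

m_A(x) = (x - 6)^2(x + 1)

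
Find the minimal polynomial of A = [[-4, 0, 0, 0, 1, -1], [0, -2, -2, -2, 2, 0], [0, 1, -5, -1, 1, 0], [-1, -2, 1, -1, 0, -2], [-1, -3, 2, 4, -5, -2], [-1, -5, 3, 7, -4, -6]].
The characteristic polynomial factors as (x + 3)(x + 4)^5. The minimal polynomial is ∏(x - λ)^{k_λ} where k_λ is the size of the largest Jordan block at λ.

For λ = -4: rank(A + 4I) = 4, and the largest Jordan block has size 3 (the smallest k with rank((A + 4I)^k) = rank((A + 4I)^(k+1))).
For λ = -3: rank(A + 3I) = 5, and the largest Jordan block has size 1 (the smallest k with rank((A + 3I)^k) = rank((A + 3I)^(k+1))).

So m_A(x) = (x + 3)(x + 4)^3.

m_A(x) = (x + 3)(x + 4)^3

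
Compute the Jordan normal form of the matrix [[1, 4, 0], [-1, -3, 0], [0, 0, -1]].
J = [[-1, 1, 0], [0, -1, 0], [0, 0, -1]]

The characteristic polynomial is det(xI - A) = (x + 1)^3, so the eigenvalues are -1 (algebraic multiplicity 3).

For λ = -1: rank(A + I) = 1, rank((A + I)^2) = 0. The eigenspace has dimension 3 - 1 = 2, so there are 2 Jordan blocks; the rank sequence gives block sizes [2, 1].

Assembling the blocks gives the Jordan form J above.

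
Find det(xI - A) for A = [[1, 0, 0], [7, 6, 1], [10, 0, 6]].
χ_A(x) = (x - 6)^2(x - 1)

xI - A = [[x - 1, 0, 0], [-7, x - 6, -1], [-10, 0, x - 6]].

Expanding det(xI - A) along the first row:
det(xI - A) = + (x - 1)·det([[x - 6, -1], [0, x - 6]]) - (0)·det([[-7, -1], [-10, x - 6]]) + (0)·det([[-7, x - 6], [-10, 0]]).

Evaluating gives χ_A(x) = x^3 - 13x^2 + 48x - 36 = (x - 6)^2(x - 1).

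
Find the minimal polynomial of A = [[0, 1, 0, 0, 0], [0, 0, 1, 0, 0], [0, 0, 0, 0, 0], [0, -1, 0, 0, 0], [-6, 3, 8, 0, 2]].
The characteristic polynomial factors as x^4(x - 2). The minimal polynomial is ∏(x - λ)^{k_λ} where k_λ is the size of the largest Jordan block at λ.

For λ = 0: rank(A) = 3, and the largest Jordan block has size 3 (the smallest k with rank(A^k) = rank(A^(k+1))).
For λ = 2: rank(A - 2I) = 4, and the largest Jordan block has size 1 (the smallest k with rank((A - 2I)^k) = rank((A - 2I)^(k+1))).

So m_A(x) = x^3(x - 2).

m_A(x) = x^3(x - 2)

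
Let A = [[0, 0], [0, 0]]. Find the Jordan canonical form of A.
J = [[0, 0], [0, 0]]

The characteristic polynomial is det(xI - A) = x^2, so the eigenvalues are 0 (algebraic multiplicity 2).

For λ = 0: rank(A) = 0. The eigenspace has dimension 2 - 0 = 2, so there are 2 Jordan blocks; the rank sequence gives block sizes [1, 1].

Assembling the blocks gives the Jordan form J above.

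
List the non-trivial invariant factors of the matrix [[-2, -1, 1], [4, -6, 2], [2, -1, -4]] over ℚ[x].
(x + 4)^3

The Jordan structure of A has elementary divisors (x + 4)^3. Arranging the block sizes at each eigenvalue in decreasing order and taking row products gives the invariant factors.

Invariant factors (smallest first, each dividing the next): (x + 4)^3.

Check: the last factor (x + 4)^3 is the minimal polynomial, and the product (x + 4)^3 is the characteristic polynomial.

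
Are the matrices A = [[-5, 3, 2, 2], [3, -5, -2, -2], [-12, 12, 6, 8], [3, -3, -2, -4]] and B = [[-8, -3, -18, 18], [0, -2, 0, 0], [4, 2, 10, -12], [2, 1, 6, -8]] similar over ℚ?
Yes.

Two matrices over a field are similar if and only if they have the same invariant factors.

Both A and B have characteristic polynomial (x + 2)^4 and minimal polynomial (x + 2)^2. Computing further, both have invariant factors x + 2, x + 2, (x + 2)^2. Hence A and B are similar.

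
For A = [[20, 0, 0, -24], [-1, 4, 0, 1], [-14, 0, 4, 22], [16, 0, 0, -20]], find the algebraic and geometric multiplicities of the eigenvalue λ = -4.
The characteristic polynomial is (x - 4)^3(x + 4), so the factor x + 4 appears with exponent 1: the algebraic multiplicity is 1.

rank(A + 4I) = 3, so the eigenspace has dimension 4 - 3 = 1: the geometric multiplicity is 1.

algebraic multiplicity 1, geometric multiplicity 1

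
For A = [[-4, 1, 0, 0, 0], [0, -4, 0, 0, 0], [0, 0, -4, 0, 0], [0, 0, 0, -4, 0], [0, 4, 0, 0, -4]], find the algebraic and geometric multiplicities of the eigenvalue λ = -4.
The characteristic polynomial is (x + 4)^5, so the factor x + 4 appears with exponent 5: the algebraic multiplicity is 5.

rank(A + 4I) = 1, so the eigenspace has dimension 5 - 1 = 4: the geometric multiplicity is 4.

Since 4 < 5, A is not diagonalizable.

algebraic multiplicity 5, geometric multiplicity 4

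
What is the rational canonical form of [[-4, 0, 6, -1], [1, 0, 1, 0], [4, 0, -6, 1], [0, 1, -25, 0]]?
The invariant factors of A (the non-unit diagonal entries of the Smith normal form of xI - A over ℚ[x]) are x^2(x + 5)^2, each dividing the next. The characteristic polynomial is their product, x^2(x + 5)^2.

The rational canonical form is the block-diagonal matrix of companion matrices C(f_i):
R = [[0, 0, 0, 0], [1, 0, 0, 0], [0, 1, 0, -25], [0, 0, 1, -10]].

R = [[0, 0, 0, 0], [1, 0, 0, 0], [0, 1, 0, -25], [0, 0, 1, -10]]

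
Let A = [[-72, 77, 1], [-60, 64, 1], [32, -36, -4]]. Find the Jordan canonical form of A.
The characteristic polynomial is det(xI - A) = (x + 4)^3, so the eigenvalues are -4 (algebraic multiplicity 3).

For λ = -4: rank(A + 4I) = 2, rank((A + 4I)^2) = 1, rank((A + 4I)^3) = 0. The eigenspace has dimension 3 - 2 = 1, so there is 1 Jordan block; the rank sequence gives block sizes [3].

Assembling the blocks gives the Jordan form J above.

J = [[-4, 1, 0], [0, -4, 1], [0, 0, -4]]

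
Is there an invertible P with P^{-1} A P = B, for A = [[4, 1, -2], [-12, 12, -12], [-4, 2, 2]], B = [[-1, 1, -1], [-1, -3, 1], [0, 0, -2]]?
No.

trace(A) = 18 but trace(B) = -6. The trace is a similarity invariant, so A and B are not similar.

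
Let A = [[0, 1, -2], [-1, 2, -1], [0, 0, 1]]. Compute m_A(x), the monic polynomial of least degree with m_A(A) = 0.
The characteristic polynomial factors as (x - 1)^3. The minimal polynomial is ∏(x - λ)^{k_λ} where k_λ is the size of the largest Jordan block at λ.

For λ = 1: rank(A - I) = 2, and the largest Jordan block has size 3 (the smallest k with rank((A - I)^k) = rank((A - I)^(k+1))).

So m_A(x) = (x - 1)^3.

m_A(x) = (x - 1)^3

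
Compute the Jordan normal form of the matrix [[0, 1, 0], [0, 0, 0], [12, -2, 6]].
J = [[0, 1, 0], [0, 0, 0], [0, 0, 6]]

The characteristic polynomial is det(xI - A) = x^2(x - 6), so the eigenvalues are 0 (algebraic multiplicity 2), 6 (algebraic multiplicity 1).

For λ = 0: rank(A) = 2, rank(A^2) = 1. The eigenspace has dimension 3 - 2 = 1, so there is 1 Jordan block; the rank sequence gives block sizes [2].

For λ = 6: algebraic multiplicity 1 gives one 1×1 block.

Assembling the blocks gives the Jordan form J above.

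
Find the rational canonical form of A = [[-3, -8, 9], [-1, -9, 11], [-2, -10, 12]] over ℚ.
The invariant factors of A (the non-unit diagonal entries of the Smith normal form of xI - A over ℚ[x]) are x^3 + 3x - 2, each dividing the next. The characteristic polynomial is their product, x^3 + 3x - 2.

The rational canonical form is the block-diagonal matrix of companion matrices C(f_i):
R = [[0, 0, 2], [1, 0, -3], [0, 1, 0]].

Note the characteristic polynomial does not split into linear factors over ℚ, so A has no Jordan form over ℚ; the rational canonical form exists over any field.

R = [[0, 0, 2], [1, 0, -3], [0, 1, 0]]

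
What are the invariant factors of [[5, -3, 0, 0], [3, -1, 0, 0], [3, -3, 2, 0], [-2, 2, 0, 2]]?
The Jordan structure of A has elementary divisors (x - 2)^2, (x - 2), (x - 2). Arranging the block sizes at each eigenvalue in decreasing order and taking row products gives the invariant factors.

Invariant factors (smallest first, each dividing the next): x - 2, x - 2, (x - 2)^2.

Check: the last factor (x - 2)^2 is the minimal polynomial, and the product (x - 2)^4 is the characteristic polynomial.

x - 2, x - 2, (x - 2)^2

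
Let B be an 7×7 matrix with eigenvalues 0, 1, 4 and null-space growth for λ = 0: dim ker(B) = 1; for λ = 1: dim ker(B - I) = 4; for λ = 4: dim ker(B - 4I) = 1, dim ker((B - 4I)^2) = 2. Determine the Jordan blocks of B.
Jordan blocks: (0, 1), (1, 1), (1, 1), (1, 1), (1, 1), (4, 2)

λ = 0: successive nullity increments [1] count blocks of size ≥ k; block sizes are [1].
λ = 1: successive nullity increments [4] count blocks of size ≥ k; block sizes are [1, 1, 1, 1].
λ = 4: successive nullity increments [1, 1] count blocks of size ≥ k; block sizes are [2].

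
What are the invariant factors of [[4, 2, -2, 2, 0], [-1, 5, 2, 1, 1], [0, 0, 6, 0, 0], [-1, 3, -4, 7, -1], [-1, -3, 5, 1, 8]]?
The Jordan structure of A has elementary divisors (x - 6)^3, (x - 6), (x - 6). Arranging the block sizes at each eigenvalue in decreasing order and taking row products gives the invariant factors.

Invariant factors (smallest first, each dividing the next): x - 6, x - 6, (x - 6)^3.

Check: the last factor (x - 6)^3 is the minimal polynomial, and the product (x - 6)^5 is the characteristic polynomial.

x - 6, x - 6, (x - 6)^3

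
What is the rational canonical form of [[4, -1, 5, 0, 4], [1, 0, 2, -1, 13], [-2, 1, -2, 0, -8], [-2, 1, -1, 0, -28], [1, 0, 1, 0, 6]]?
R = [[0, 0, 0, 0, 4], [1, 0, 0, 0, 15], [0, 1, 0, 0, 4], [0, 0, 1, 0, -18], [0, 0, 0, 1, 8]]

The invariant factors of A (the non-unit diagonal entries of the Smith normal form of xI - A over ℚ[x]) are (x - 4)(x^2 - 2x - 1)^2, each dividing the next. The characteristic polynomial is their product, (x - 4)(x^2 - 2x - 1)^2.

The rational canonical form is the block-diagonal matrix of companion matrices C(f_i):
R = [[0, 0, 0, 0, 4], [1, 0, 0, 0, 15], [0, 1, 0, 0, 4], [0, 0, 1, 0, -18], [0, 0, 0, 1, 8]].

Note the characteristic polynomial does not split into linear factors over ℚ, so A has no Jordan form over ℚ; the rational canonical form exists over any field.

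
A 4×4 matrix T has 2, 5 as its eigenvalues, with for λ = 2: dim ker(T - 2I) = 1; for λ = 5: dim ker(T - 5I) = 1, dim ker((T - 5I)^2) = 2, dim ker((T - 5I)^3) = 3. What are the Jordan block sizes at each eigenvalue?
λ = 2: successive nullity increments [1] count blocks of size ≥ k; block sizes are [1].
λ = 5: successive nullity increments [1, 1, 1] count blocks of size ≥ k; block sizes are [3].

Jordan blocks: (2, 1), (5, 3)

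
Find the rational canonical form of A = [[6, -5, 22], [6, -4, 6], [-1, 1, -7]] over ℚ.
R = [[0, 0, -4], [1, 0, -8], [0, 1, -5]]

The invariant factors of A (the non-unit diagonal entries of the Smith normal form of xI - A over ℚ[x]) are (x + 1)(x + 2)^2, each dividing the next. The characteristic polynomial is their product, (x + 1)(x + 2)^2.

The rational canonical form is the block-diagonal matrix of companion matrices C(f_i):
R = [[0, 0, -4], [1, 0, -8], [0, 1, -5]].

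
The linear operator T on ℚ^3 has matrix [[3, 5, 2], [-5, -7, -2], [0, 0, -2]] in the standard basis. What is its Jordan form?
J = [[-2, 1, 0], [0, -2, 0], [0, 0, -2]]

The characteristic polynomial is det(xI - A) = (x + 2)^3, so the eigenvalues are -2 (algebraic multiplicity 3).

For λ = -2: rank(A + 2I) = 1, rank((A + 2I)^2) = 0. The eigenspace has dimension 3 - 1 = 2, so there are 2 Jordan blocks; the rank sequence gives block sizes [2, 1].

Assembling the blocks gives the Jordan form J above.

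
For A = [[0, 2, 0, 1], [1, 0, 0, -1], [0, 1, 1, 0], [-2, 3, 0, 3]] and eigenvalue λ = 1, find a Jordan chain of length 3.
v_1 = [[-1, 0, 1, -2]]^T, v_2 = [[-1, 1, 0, -2]]^T, v_3 = [[1, 0, 1, 1]]^T

We seek v_1 ∈ ker((A - I)^3) \ ker((A - I)^2), then set v_{i+1} = (A - I) v_i.

One such chain is v_1 = [[-1, 0, 1, -2]]^T, v_2 = [[-1, 1, 0, -2]]^T, v_3 = [[1, 0, 1, 1]]^T. Check: (A - I) v_3 = [[0, 0, 0, 0]]^T = 0.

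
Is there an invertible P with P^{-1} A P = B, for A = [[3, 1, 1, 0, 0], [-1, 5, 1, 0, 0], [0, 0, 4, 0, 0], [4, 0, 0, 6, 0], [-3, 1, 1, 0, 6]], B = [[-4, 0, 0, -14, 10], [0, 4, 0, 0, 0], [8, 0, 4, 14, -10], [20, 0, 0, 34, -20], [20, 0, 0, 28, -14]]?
Both have characteristic polynomial (x - 6)^2(x - 4)^3, but the minimal polynomial of A is (x - 6)(x - 4)^2 while the minimal polynomial of B is (x - 6)(x - 4). The minimal polynomial is a similarity invariant, so A and B are not similar.

No.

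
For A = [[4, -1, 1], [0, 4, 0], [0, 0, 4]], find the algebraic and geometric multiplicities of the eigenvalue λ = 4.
The characteristic polynomial is (x - 4)^3, so the factor x - 4 appears with exponent 3: the algebraic multiplicity is 3.

rank(A - 4I) = 1, so the eigenspace has dimension 3 - 1 = 2: the geometric multiplicity is 2.

Since 2 < 3, A is not diagonalizable.

algebraic multiplicity 3, geometric multiplicity 2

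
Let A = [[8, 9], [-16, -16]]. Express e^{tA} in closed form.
A has Jordan form J = [[-4, 1], [0, -4]] with A = PJP^{-1}, so e^{tA} = P e^{tJ} P^{-1}.

For a Jordan block J_k(λ), e^{tJ_k(λ)} = e^{λt} · (I + tN + t^2 N^2/2! + ... + t^{k-1} N^{k-1}/(k-1)!) where N is the nilpotent superdiagonal part.

Assembling the blocks and conjugating back gives the entries of e^{tA} as shown above.

e^{tA} = [[(12*t + 1)*e^{-4*t}, 9*t*e^{-4*t}], [-16*t*e^{-4*t}, (1 - 12*t)*e^{-4*t}]]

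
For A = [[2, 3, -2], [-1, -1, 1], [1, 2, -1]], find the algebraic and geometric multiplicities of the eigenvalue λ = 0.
The characteristic polynomial is x^3, so the factor x appears with exponent 3: the algebraic multiplicity is 3.

rank(A) = 2, so the eigenspace has dimension 3 - 2 = 1: the geometric multiplicity is 1.

Since 1 < 3, A is not diagonalizable.

algebraic multiplicity 3, geometric multiplicity 1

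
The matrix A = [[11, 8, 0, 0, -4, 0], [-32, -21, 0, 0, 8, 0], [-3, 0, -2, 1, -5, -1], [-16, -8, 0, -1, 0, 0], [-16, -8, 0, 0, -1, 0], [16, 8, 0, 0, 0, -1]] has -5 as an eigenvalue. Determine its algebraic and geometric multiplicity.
The characteristic polynomial is (x + 1)^3(x + 2)(x + 5)^2, so the factor x + 5 appears with exponent 2: the algebraic multiplicity is 2.

rank(A + 5I) = 4, so the eigenspace has dimension 6 - 4 = 2: the geometric multiplicity is 2.

algebraic multiplicity 2, geometric multiplicity 2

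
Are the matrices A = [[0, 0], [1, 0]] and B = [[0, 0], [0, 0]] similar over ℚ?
Both have characteristic polynomial x^2, but the minimal polynomial of A is x^2 while the minimal polynomial of B is x. The minimal polynomial is a similarity invariant, so A and B are not similar.

No.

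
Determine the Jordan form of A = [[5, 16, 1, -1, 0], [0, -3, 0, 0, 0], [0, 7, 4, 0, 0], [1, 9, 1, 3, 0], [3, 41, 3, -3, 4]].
The characteristic polynomial is det(xI - A) = (x - 4)^4(x + 3), so the eigenvalues are -3 (algebraic multiplicity 1), 4 (algebraic multiplicity 4).

For λ = -3: algebraic multiplicity 1 gives one 1×1 block.

For λ = 4: rank(A - 4I) = 2, rank((A - 4I)^2) = 1. The eigenspace has dimension 5 - 2 = 3, so there are 3 Jordan blocks; the rank sequence gives block sizes [2, 1, 1].

Assembling the blocks gives the Jordan form J above.

J = [[-3, 0, 0, 0, 0], [0, 4, 1, 0, 0], [0, 0, 4, 0, 0], [0, 0, 0, 4, 0], [0, 0, 0, 0, 4]]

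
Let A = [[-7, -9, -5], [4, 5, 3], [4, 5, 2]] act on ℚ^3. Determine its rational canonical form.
The invariant factors of A (the non-unit diagonal entries of the Smith normal form of xI - A over ℚ[x]) are x^3 + 2x + 1, each dividing the next. The characteristic polynomial is their product, x^3 + 2x + 1.

The rational canonical form is the block-diagonal matrix of companion matrices C(f_i):
R = [[0, 0, -1], [1, 0, -2], [0, 1, 0]].

Note the characteristic polynomial does not split into linear factors over ℚ, so A has no Jordan form over ℚ; the rational canonical form exists over any field.

R = [[0, 0, -1], [1, 0, -2], [0, 1, 0]]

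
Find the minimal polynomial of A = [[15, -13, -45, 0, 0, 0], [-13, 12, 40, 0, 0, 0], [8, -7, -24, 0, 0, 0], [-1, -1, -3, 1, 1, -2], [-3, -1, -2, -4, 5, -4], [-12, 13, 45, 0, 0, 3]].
The characteristic polynomial factors as (x - 3)^3(x - 1)^3. The minimal polynomial is ∏(x - λ)^{k_λ} where k_λ is the size of the largest Jordan block at λ.

For λ = 1: rank(A - I) = 5, and the largest Jordan block has size 3 (the smallest k with rank((A - I)^k) = rank((A - I)^(k+1))).
For λ = 3: rank(A - 3I) = 4, and the largest Jordan block has size 2 (the smallest k with rank((A - 3I)^k) = rank((A - 3I)^(k+1))).

So m_A(x) = (x - 3)^2(x - 1)^3.

m_A(x) = (x - 3)^2(x - 1)^3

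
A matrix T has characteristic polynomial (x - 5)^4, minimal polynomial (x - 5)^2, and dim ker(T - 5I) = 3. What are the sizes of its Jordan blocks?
Jordan blocks: (5, 2), (5, 1), (5, 1)

λ = 5: algebraic multiplicity 4 (exponent in χ_T), largest block size 2 (exponent in m_T), 3 blocks (geometric multiplicity). These force block sizes [2, 1, 1].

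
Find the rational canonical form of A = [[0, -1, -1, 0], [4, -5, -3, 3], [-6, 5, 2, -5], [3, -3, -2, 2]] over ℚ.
The invariant factors of A (the non-unit diagonal entries of the Smith normal form of xI - A over ℚ[x]) are (x + 1)(x^3 - 4x - 1), each dividing the next. The characteristic polynomial is their product, (x + 1)(x^3 - 4x - 1).

The rational canonical form is the block-diagonal matrix of companion matrices C(f_i):
R = [[0, 0, 0, 1], [1, 0, 0, 5], [0, 1, 0, 4], [0, 0, 1, -1]].

Note the characteristic polynomial does not split into linear factors over ℚ, so A has no Jordan form over ℚ; the rational canonical form exists over any field.

R = [[0, 0, 0, 1], [1, 0, 0, 5], [0, 1, 0, 4], [0, 0, 1, -1]]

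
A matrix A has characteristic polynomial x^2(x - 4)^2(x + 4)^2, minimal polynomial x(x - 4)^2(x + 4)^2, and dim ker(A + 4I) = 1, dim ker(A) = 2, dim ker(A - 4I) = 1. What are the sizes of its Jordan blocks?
λ = -4: algebraic multiplicity 2 (exponent in χ_A), largest block size 2 (exponent in m_A), 1 block (geometric multiplicity). This forces block sizes [2].
λ = 0: algebraic multiplicity 2 (exponent in χ_A), largest block size 1 (exponent in m_A), 2 blocks (geometric multiplicity). These force block sizes [1, 1].
λ = 4: algebraic multiplicity 2 (exponent in χ_A), largest block size 2 (exponent in m_A), 1 block (geometric multiplicity). This forces block sizes [2].

Jordan blocks: (-4, 2), (0, 1), (0, 1), (4, 2)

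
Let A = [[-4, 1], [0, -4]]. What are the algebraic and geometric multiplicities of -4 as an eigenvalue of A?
algebraic multiplicity 2, geometric multiplicity 1

The characteristic polynomial is (x + 4)^2, so the factor x + 4 appears with exponent 2: the algebraic multiplicity is 2.

rank(A + 4I) = 1, so the eigenspace has dimension 2 - 1 = 1: the geometric multiplicity is 1.

Since 1 < 2, A is not diagonalizable.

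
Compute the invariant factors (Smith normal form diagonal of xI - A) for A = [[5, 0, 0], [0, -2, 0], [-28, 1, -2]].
(x - 5)(x + 2)^2

The Jordan structure of A has elementary divisors (x + 2)^2, (x - 5). Arranging the block sizes at each eigenvalue in decreasing order and taking row products gives the invariant factors.

Invariant factors (smallest first, each dividing the next): (x - 5)(x + 2)^2.

Check: the last factor (x - 5)(x + 2)^2 is the minimal polynomial, and the product (x - 5)(x + 2)^2 is the characteristic polynomial.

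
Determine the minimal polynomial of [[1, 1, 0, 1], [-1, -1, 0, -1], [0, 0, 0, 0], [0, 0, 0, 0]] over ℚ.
The characteristic polynomial factors as x^4. The minimal polynomial is ∏(x - λ)^{k_λ} where k_λ is the size of the largest Jordan block at λ.

For λ = 0: rank(A) = 1, and the largest Jordan block has size 2 (the smallest k with rank(A^k) = rank(A^(k+1))).

So m_A(x) = x^2.

m_A(x) = x^2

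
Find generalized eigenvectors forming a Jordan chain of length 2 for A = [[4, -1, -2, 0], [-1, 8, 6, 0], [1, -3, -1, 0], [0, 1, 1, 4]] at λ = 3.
v_1 = [[0, 1, -1, 0]]^T, v_2 = [[1, -1, 1, 0]]^T

We seek v_1 ∈ ker((A - 3I)^2) \ ker(A - 3I), then set v_{i+1} = (A - 3I) v_i.

One such chain is v_1 = [[0, 1, -1, 0]]^T, v_2 = [[1, -1, 1, 0]]^T. Check: (A - 3I) v_2 = [[0, 0, 0, 0]]^T = 0.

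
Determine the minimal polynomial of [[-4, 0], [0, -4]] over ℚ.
m_A(x) = x + 4

The characteristic polynomial factors as (x + 4)^2. The minimal polynomial is ∏(x - λ)^{k_λ} where k_λ is the size of the largest Jordan block at λ.

For λ = -4: rank(A + 4I) = 0, and the largest Jordan block has size 1 (the smallest k with rank((A + 4I)^k) = rank((A + 4I)^(k+1))).

So m_A(x) = x + 4.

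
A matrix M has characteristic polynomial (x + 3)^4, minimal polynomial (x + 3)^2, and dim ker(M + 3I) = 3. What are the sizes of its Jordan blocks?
Jordan blocks: (-3, 2), (-3, 1), (-3, 1)

λ = -3: algebraic multiplicity 4 (exponent in χ_M), largest block size 2 (exponent in m_M), 3 blocks (geometric multiplicity). These force block sizes [2, 1, 1].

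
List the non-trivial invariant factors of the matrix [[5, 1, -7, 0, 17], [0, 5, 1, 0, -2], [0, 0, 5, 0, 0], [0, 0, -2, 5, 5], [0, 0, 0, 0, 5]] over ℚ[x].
(x - 5)^2, (x - 5)^3

The Jordan structure of A has elementary divisors (x - 5)^3, (x - 5)^2. Arranging the block sizes at each eigenvalue in decreasing order and taking row products gives the invariant factors.

Invariant factors (smallest first, each dividing the next): (x - 5)^2, (x - 5)^3.

Check: the last factor (x - 5)^3 is the minimal polynomial, and the product (x - 5)^5 is the characteristic polynomial.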